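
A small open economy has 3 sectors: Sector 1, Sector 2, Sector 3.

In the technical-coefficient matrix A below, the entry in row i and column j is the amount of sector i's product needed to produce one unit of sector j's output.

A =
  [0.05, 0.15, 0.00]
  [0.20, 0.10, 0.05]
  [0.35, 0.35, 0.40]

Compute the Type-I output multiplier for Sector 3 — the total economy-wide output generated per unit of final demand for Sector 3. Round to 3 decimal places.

m_3 = 1.850

I − A =
  [   0.95    -0.15     0.00]
  [  -0.20     0.90    -0.05]
  [  -0.35    -0.35     0.60]
Cofactors of I−A, C_ij = (−1)^(i+j)·(minor ij) (rows/columns in the sector order above):
  C_11 = (0.90)(0.60) − (-0.05)(-0.35) = 0.5225
  C_12 = −[(-0.20)(0.60) − (-0.05)(-0.35)] = 0.1375
  C_13 = (-0.20)(-0.35) − (0.90)(-0.35) = 0.3850
  C_21 = −[(-0.15)(0.60) − (0.00)(-0.35)] = 0.0900
  C_22 = (0.95)(0.60) − (0.00)(-0.35) = 0.5700
  C_23 = −[(0.95)(-0.35) − (-0.15)(-0.35)] = 0.3850
  C_31 = (-0.15)(-0.05) − (0.00)(0.90) = 0.0075
  C_32 = −[(0.95)(-0.05) − (0.00)(-0.20)] = 0.0475
  C_33 = (0.95)(0.90) − (-0.15)(-0.20) = 0.8250
det(I−A) = Σ_j (I−A)_1j·C_1j = (0.95)(0.5225) + (-0.15)(0.1375) + (0.00)(0.3850) = 0.47575
adj(I−A) = Cᵀ =
  [ 0.5225   0.0900   0.0075]
  [ 0.1375   0.5700   0.0475]
  [ 0.3850   0.3850   0.8250]
(I − A)⁻¹ = adj(I−A) / det(I−A) ≈
  [   1.0983     0.1892     0.0158]
  [   0.2890     1.1981     0.0998]
  [   0.8092     0.8092     1.7341]
The output multiplier for sector j is the column-j sum of the Leontief inverse (I − A)⁻¹ = adj(I−A) / det(I−A).
Column 3 of adj(I−A): (0.0075, 0.0475, 0.8250); det(I−A) = 0.47575.
m_3 = (0.0075 + 0.0475 + 0.8250) / 0.47575 = 0.88 / 0.47575 ≈ 1.850.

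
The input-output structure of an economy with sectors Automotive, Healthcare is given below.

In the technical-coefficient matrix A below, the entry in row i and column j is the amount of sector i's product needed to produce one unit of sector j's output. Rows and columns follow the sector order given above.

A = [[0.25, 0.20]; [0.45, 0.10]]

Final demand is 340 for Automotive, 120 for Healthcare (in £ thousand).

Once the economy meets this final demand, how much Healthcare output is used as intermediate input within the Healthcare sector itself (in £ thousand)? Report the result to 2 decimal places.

z_HH = 41.54

I − A =
  [   0.75    -0.20]
  [  -0.45     0.90]
det(I−A) = (0.75)(0.90) − (-0.20)(-0.45) = 0.5850
adj(I−A) = [[0.90, 0.20], [0.45, 0.75]]
(I − A)⁻¹ = adj(I−A) / det(I−A) ≈
  [   1.5385     0.3419]
  [   0.7692     1.2821]
First solve x = (I − A)⁻¹ d = adj(I−A)·d / det(I−A); in particular x_H = (0.45·340 + 0.75·120) / 0.5850 = 243.00 / 0.5850 ≈ 415.3846.
Intermediate flow from H to H: z_HH = a_HH · x_H = 0.10 × 243.00 / 0.5850 = 24.30 / 0.5850 ≈ 41.54.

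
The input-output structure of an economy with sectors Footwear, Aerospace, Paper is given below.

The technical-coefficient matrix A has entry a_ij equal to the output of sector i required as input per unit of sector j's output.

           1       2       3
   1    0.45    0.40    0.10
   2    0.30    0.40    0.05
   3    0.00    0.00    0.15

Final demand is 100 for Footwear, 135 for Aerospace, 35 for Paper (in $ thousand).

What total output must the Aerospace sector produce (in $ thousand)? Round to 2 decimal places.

x_2 = 507.70

I − A =
  [   0.55    -0.40    -0.10]
  [  -0.30     0.60    -0.05]
  [   0.00     0.00     0.85]
Cofactors of I−A, C_ij = (−1)^(i+j)·(minor ij) (rows/columns in the sector order above):
  C_11 = (0.60)(0.85) − (-0.05)(0.00) = 0.5100
  C_12 = −[(-0.30)(0.85) − (-0.05)(0.00)] = 0.2550
  C_13 = (-0.30)(0.00) − (0.60)(0.00) = 0.0000
  C_21 = −[(-0.40)(0.85) − (-0.10)(0.00)] = 0.3400
  C_22 = (0.55)(0.85) − (-0.10)(0.00) = 0.4675
  C_23 = −[(0.55)(0.00) − (-0.40)(0.00)] = 0.0000
  C_31 = (-0.40)(-0.05) − (-0.10)(0.60) = 0.0800
  C_32 = −[(0.55)(-0.05) − (-0.10)(-0.30)] = 0.0575
  C_33 = (0.55)(0.60) − (-0.40)(-0.30) = 0.2100
det(I−A) = Σ_j (I−A)_1j·C_1j = (0.55)(0.5100) + (-0.40)(0.2550) + (-0.10)(0.0000) = 0.1785
adj(I−A) = Cᵀ =
  [ 0.5100   0.3400   0.0800]
  [ 0.2550   0.4675   0.0575]
  [ 0.0000   0.0000   0.2100]
(I − A)⁻¹ = adj(I−A) / det(I−A) ≈
  [   2.8571     1.9048     0.4482]
  [   1.4286     2.6190     0.3221]
  [   0.0000     0.0000     1.1765]
x = (I − A)⁻¹ d = adj(I−A)·d / det(I−A), with det(I−A) = 0.1785:
  x_1 = (0.5100·100 + 0.3400·135 + 0.0800·35) / 0.1785 = 99.70 / 0.1785 ≈ 558.54
  x_2 = (0.2550·100 + 0.4675·135 + 0.0575·35) / 0.1785 = 90.625 / 0.1785 ≈ 507.70
  x_3 = (0.0000·100 + 0.0000·135 + 0.2100·35) / 0.1785 = 7.35 / 0.1785 ≈ 41.18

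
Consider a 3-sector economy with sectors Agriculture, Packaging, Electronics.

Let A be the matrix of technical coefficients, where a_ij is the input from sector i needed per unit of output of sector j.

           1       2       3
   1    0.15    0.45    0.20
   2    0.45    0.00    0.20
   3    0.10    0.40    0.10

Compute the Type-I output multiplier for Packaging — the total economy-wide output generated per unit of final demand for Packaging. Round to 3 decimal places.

I − A =
  [   0.85    -0.45    -0.20]
  [  -0.45     1.00    -0.20]
  [  -0.10    -0.40     0.90]
Cofactors of I−A, C_ij = (−1)^(i+j)·(minor ij) (rows/columns in the sector order above):
  C_11 = (1.00)(0.90) − (-0.20)(-0.40) = 0.8200
  C_12 = −[(-0.45)(0.90) − (-0.20)(-0.10)] = 0.4250
  C_13 = (-0.45)(-0.40) − (1.00)(-0.10) = 0.2800
  C_21 = −[(-0.45)(0.90) − (-0.20)(-0.40)] = 0.4850
  C_22 = (0.85)(0.90) − (-0.20)(-0.10) = 0.7450
  C_23 = −[(0.85)(-0.40) − (-0.45)(-0.10)] = 0.3850
  C_31 = (-0.45)(-0.20) − (-0.20)(1.00) = 0.2900
  C_32 = −[(0.85)(-0.20) − (-0.20)(-0.45)] = 0.2600
  C_33 = (0.85)(1.00) − (-0.45)(-0.45) = 0.6475
det(I−A) = Σ_j (I−A)_1j·C_1j = (0.85)(0.8200) + (-0.45)(0.4250) + (-0.20)(0.2800) = 0.44975
adj(I−A) = Cᵀ =
  [ 0.8200   0.4850   0.2900]
  [ 0.4250   0.7450   0.2600]
  [ 0.2800   0.3850   0.6475]
(I − A)⁻¹ = adj(I−A) / det(I−A) ≈
  [   1.8232     1.0784     0.6448]
  [   0.9450     1.6565     0.5781]
  [   0.6226     0.8560     1.4397]
The output multiplier for sector j is the column-j sum of the Leontief inverse (I − A)⁻¹ = adj(I−A) / det(I−A).
Column 2 of adj(I−A): (0.4850, 0.7450, 0.3850); det(I−A) = 0.44975.
m_2 = (0.4850 + 0.7450 + 0.3850) / 0.44975 = 1.615 / 0.44975 ≈ 3.591.

m_2 = 3.591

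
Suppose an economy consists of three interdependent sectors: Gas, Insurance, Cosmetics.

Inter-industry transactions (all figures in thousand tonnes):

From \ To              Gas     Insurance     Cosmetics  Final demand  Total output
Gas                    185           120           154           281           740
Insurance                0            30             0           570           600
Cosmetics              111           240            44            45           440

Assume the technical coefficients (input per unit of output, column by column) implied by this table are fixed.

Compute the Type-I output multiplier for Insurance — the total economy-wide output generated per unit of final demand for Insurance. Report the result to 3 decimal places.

m_I = 2.152

Technical coefficients a_ij = z_ij / X_j:
  a_GG = 185/740 = 0.25, a_IG = 0/740 = 0.00, a_CG = 111/740 = 0.15
  a_GI = 120/600 = 0.20, a_II = 30/600 = 0.05, a_CI = 240/600 = 0.40
  a_GC = 154/440 = 0.35, a_IC = 0/440 = 0.00, a_CC = 44/440 = 0.10
I − A =
  [   0.75    -0.20    -0.35]
  [   0.00     0.95     0.00]
  [  -0.15    -0.40     0.90]
Cofactors of I−A, C_ij = (−1)^(i+j)·(minor ij) (rows/columns in the sector order above):
  C_11 = (0.95)(0.90) − (0.00)(-0.40) = 0.8550
  C_12 = −[(0.00)(0.90) − (0.00)(-0.15)] = 0.0000
  C_13 = (0.00)(-0.40) − (0.95)(-0.15) = 0.1425
  C_21 = −[(-0.20)(0.90) − (-0.35)(-0.40)] = 0.3200
  C_22 = (0.75)(0.90) − (-0.35)(-0.15) = 0.6225
  C_23 = −[(0.75)(-0.40) − (-0.20)(-0.15)] = 0.3300
  C_31 = (-0.20)(0.00) − (-0.35)(0.95) = 0.3325
  C_32 = −[(0.75)(0.00) − (-0.35)(0.00)] = 0.0000
  C_33 = (0.75)(0.95) − (-0.20)(0.00) = 0.7125
det(I−A) = Σ_j (I−A)_1j·C_1j = (0.75)(0.8550) + (-0.20)(0.0000) + (-0.35)(0.1425) = 0.591375
adj(I−A) = Cᵀ =
  [ 0.8550   0.3200   0.3325]
  [ 0.0000   0.6225   0.0000]
  [ 0.1425   0.3300   0.7125]
(I − A)⁻¹ = adj(I−A) / det(I−A) ≈
  [   1.4458     0.5411     0.5622]
  [   0.0000     1.0526     0.0000]
  [   0.2410     0.5580     1.2048]
The output multiplier for sector j is the column-j sum of the Leontief inverse (I − A)⁻¹ = adj(I−A) / det(I−A).
Column I of adj(I−A): (0.3200, 0.6225, 0.3300); det(I−A) = 0.591375.
m_I = (0.3200 + 0.6225 + 0.3300) / 0.591375 = 1.2725 / 0.591375 ≈ 2.152.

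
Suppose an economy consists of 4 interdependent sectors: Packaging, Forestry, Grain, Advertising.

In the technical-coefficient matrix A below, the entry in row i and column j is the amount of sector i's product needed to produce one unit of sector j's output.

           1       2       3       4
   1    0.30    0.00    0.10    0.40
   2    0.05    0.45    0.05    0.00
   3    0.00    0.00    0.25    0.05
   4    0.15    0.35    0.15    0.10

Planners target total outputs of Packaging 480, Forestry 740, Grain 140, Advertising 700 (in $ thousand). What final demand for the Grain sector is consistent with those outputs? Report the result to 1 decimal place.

d_3 = 70.0

I − A =
  [   0.70     0.00    -0.10    -0.40]
  [  -0.05     0.55    -0.05     0.00]
  [   0.00     0.00     0.75    -0.05]
  [  -0.15    -0.35    -0.15     0.90]
d = (I − A) x:
  d_1 = (+0.70)·480 + (+0.00)·740 + (-0.10)·140 + (-0.40)·700 = 42.0
  d_2 = (-0.05)·480 + (+0.55)·740 + (-0.05)·140 + (+0.00)·700 = 376.0
  d_3 = (+0.00)·480 + (+0.00)·740 + (+0.75)·140 + (-0.05)·700 = 70.0
  d_4 = (-0.15)·480 + (-0.35)·740 + (-0.15)·140 + (+0.90)·700 = 278.0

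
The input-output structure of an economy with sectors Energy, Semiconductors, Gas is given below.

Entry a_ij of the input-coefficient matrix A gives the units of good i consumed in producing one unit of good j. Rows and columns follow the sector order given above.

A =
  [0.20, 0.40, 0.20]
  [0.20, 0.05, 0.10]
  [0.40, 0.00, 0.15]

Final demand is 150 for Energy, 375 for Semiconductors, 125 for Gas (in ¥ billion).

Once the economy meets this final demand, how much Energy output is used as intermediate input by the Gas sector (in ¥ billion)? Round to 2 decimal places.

I − A =
  [   0.80    -0.40    -0.20]
  [  -0.20     0.95    -0.10]
  [  -0.40     0.00     0.85]
Cofactors of I−A, C_ij = (−1)^(i+j)·(minor ij) (rows/columns in the sector order above):
  C_11 = (0.95)(0.85) − (-0.10)(0.00) = 0.8075
  C_12 = −[(-0.20)(0.85) − (-0.10)(-0.40)] = 0.2100
  C_13 = (-0.20)(0.00) − (0.95)(-0.40) = 0.3800
  C_21 = −[(-0.40)(0.85) − (-0.20)(0.00)] = 0.3400
  C_22 = (0.80)(0.85) − (-0.20)(-0.40) = 0.6000
  C_23 = −[(0.80)(0.00) − (-0.40)(-0.40)] = 0.1600
  C_31 = (-0.40)(-0.10) − (-0.20)(0.95) = 0.2300
  C_32 = −[(0.80)(-0.10) − (-0.20)(-0.20)] = 0.1200
  C_33 = (0.80)(0.95) − (-0.40)(-0.20) = 0.6800
det(I−A) = Σ_j (I−A)_1j·C_1j = (0.80)(0.8075) + (-0.40)(0.2100) + (-0.20)(0.3800) = 0.4860
adj(I−A) = Cᵀ =
  [ 0.8075   0.3400   0.2300]
  [ 0.2100   0.6000   0.1200]
  [ 0.3800   0.1600   0.6800]
(I − A)⁻¹ = adj(I−A) / det(I−A) ≈
  [   1.6615     0.6996     0.4733]
  [   0.4321     1.2346     0.2469]
  [   0.7819     0.3292     1.3992]
First solve x = (I − A)⁻¹ d = adj(I−A)·d / det(I−A); in particular x_G = (0.3800·150 + 0.1600·375 + 0.6800·125) / 0.4860 = 202.00 / 0.4860 ≈ 415.6379.
Intermediate flow from E to G: z_EG = a_EG · x_G = 0.20 × 202.00 / 0.4860 = 40.40 / 0.4860 ≈ 83.13.

z_EG = 83.13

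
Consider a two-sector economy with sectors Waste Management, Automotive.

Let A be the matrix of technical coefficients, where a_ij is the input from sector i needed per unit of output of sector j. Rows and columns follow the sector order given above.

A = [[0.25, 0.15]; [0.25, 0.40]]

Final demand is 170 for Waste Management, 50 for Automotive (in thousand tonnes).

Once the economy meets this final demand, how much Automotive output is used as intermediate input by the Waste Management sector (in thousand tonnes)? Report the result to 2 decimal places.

z_21 = 66.36

I − A =
  [   0.75    -0.15]
  [  -0.25     0.60]
det(I−A) = (0.75)(0.60) − (-0.15)(-0.25) = 0.4125
adj(I−A) = [[0.60, 0.15], [0.25, 0.75]]
(I − A)⁻¹ = adj(I−A) / det(I−A) ≈
  [   1.4545     0.3636]
  [   0.6061     1.8182]
First solve x = (I − A)⁻¹ d = adj(I−A)·d / det(I−A); in particular x_1 = (0.60·170 + 0.15·50) / 0.4125 = 109.50 / 0.4125 ≈ 265.4545.
Intermediate flow from 2 to 1: z_21 = a_21 · x_1 = 0.25 × 109.50 / 0.4125 = 27.375 / 0.4125 ≈ 66.36.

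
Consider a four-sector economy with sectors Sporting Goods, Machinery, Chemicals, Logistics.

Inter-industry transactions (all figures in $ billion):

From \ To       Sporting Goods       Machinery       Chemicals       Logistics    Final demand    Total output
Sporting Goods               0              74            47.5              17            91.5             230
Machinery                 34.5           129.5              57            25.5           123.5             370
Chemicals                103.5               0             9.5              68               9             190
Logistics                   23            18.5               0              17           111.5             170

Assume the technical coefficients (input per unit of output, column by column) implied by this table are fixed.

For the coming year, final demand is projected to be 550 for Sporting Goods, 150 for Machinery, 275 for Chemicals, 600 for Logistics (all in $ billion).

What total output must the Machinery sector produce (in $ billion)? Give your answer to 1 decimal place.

Technical coefficients a_ij = z_ij / X_j:
  a_11 = 0/230 = 0.00, a_21 = 34.5/230 = 0.15, a_31 = 103.5/230 = 0.45, a_41 = 23/230 = 0.10
  a_12 = 74/370 = 0.20, a_22 = 129.5/370 = 0.35, a_32 = 0/370 = 0.00, a_42 = 18.5/370 = 0.05
  a_13 = 47.5/190 = 0.25, a_23 = 57/190 = 0.30, a_33 = 9.5/190 = 0.05, a_43 = 0/190 = 0.00
  a_14 = 17/170 = 0.10, a_24 = 25.5/170 = 0.15, a_34 = 68/170 = 0.40, a_44 = 17/170 = 0.10
I − A =
  [   1.00    -0.20    -0.25    -0.10]
  [  -0.15     0.65    -0.30    -0.15]
  [  -0.45     0.00     0.95    -0.40]
  [  -0.10    -0.05     0.00     0.90]
Compute the cofactors C_ij = (−1)^(i+j)·(3×3 minor ij) of I−A; the adjugate is their transpose:
adj(I−A) = Cᵀ =
  [ 0.542625   0.180750   0.199875   0.179250]
  [ 0.276000   0.734250   0.304500   0.288375]
  [ 0.288875   0.111250   0.540250   0.290750]
  [ 0.075625   0.060875   0.039125   0.488875]
det(I−A) = Σ_j (I−A)_1j·C_1j = (1.00)(0.542625) + (-0.20)(0.276000) + (-0.25)(0.288875) + (-0.10)(0.075625) = 0.40764375
(I − A)⁻¹ = adj(I−A) / det(I−A) ≈
  [   1.3311     0.4434     0.4903     0.4397]
  [   0.6771     1.8012     0.7470     0.7074]
  [   0.7086     0.2729     1.3253     0.7132]
  [   0.1855     0.1493     0.0960     1.1993]
x = (I − A)⁻¹ d = adj(I−A)·d / det(I−A), with det(I−A) = 0.40764375:
  x_1 = (0.542625·550 + 0.180750·150 + 0.199875·275 + 0.179250·600) / 0.40764375 = 488.071875 / 0.40764375 ≈ 1197.3
  x_2 = (0.276000·550 + 0.734250·150 + 0.304500·275 + 0.288375·600) / 0.40764375 = 518.70 / 0.40764375 ≈ 1272.4
  x_3 = (0.288875·550 + 0.111250·150 + 0.540250·275 + 0.290750·600) / 0.40764375 = 498.5875 / 0.40764375 ≈ 1223.1
  x_4 = (0.075625·550 + 0.060875·150 + 0.039125·275 + 0.488875·600) / 0.40764375 = 354.809375 / 0.40764375 ≈ 870.4

x_2 = 1272.4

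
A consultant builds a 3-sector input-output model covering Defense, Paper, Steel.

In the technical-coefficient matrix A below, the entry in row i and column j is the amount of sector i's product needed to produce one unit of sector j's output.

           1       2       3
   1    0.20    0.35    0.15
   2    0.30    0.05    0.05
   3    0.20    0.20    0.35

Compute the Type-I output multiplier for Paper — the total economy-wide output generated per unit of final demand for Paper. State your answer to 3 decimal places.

I − A =
  [   0.80    -0.35    -0.15]
  [  -0.30     0.95    -0.05]
  [  -0.20    -0.20     0.65]
Cofactors of I−A, C_ij = (−1)^(i+j)·(minor ij) (rows/columns in the sector order above):
  C_11 = (0.95)(0.65) − (-0.05)(-0.20) = 0.6075
  C_12 = −[(-0.30)(0.65) − (-0.05)(-0.20)] = 0.2050
  C_13 = (-0.30)(-0.20) − (0.95)(-0.20) = 0.2500
  C_21 = −[(-0.35)(0.65) − (-0.15)(-0.20)] = 0.2575
  C_22 = (0.80)(0.65) − (-0.15)(-0.20) = 0.4900
  C_23 = −[(0.80)(-0.20) − (-0.35)(-0.20)] = 0.2300
  C_31 = (-0.35)(-0.05) − (-0.15)(0.95) = 0.1600
  C_32 = −[(0.80)(-0.05) − (-0.15)(-0.30)] = 0.0850
  C_33 = (0.80)(0.95) − (-0.35)(-0.30) = 0.6550
det(I−A) = Σ_j (I−A)_1j·C_1j = (0.80)(0.6075) + (-0.35)(0.2050) + (-0.15)(0.2500) = 0.37675
adj(I−A) = Cᵀ =
  [ 0.6075   0.2575   0.1600]
  [ 0.2050   0.4900   0.0850]
  [ 0.2500   0.2300   0.6550]
(I − A)⁻¹ = adj(I−A) / det(I−A) ≈
  [   1.6125     0.6835     0.4247]
  [   0.5441     1.3006     0.2256]
  [   0.6636     0.6105     1.7386]
The output multiplier for sector j is the column-j sum of the Leontief inverse (I − A)⁻¹ = adj(I−A) / det(I−A).
Column 2 of adj(I−A): (0.2575, 0.4900, 0.2300); det(I−A) = 0.37675.
m_2 = (0.2575 + 0.4900 + 0.2300) / 0.37675 = 0.9775 / 0.37675 ≈ 2.595.

m_2 = 2.595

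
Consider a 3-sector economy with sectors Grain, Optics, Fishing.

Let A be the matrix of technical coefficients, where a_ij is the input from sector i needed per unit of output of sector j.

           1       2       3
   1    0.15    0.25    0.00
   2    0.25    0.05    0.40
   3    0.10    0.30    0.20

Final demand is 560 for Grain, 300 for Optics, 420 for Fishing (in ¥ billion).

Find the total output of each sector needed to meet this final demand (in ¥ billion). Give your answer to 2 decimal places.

x_1 = 951.24, x_2 = 994.21, x_3 = 1016.74

I − A =
  [   0.85    -0.25     0.00]
  [  -0.25     0.95    -0.40]
  [  -0.10    -0.30     0.80]
Cofactors of I−A, C_ij = (−1)^(i+j)·(minor ij) (rows/columns in the sector order above):
  C_11 = (0.95)(0.80) − (-0.40)(-0.30) = 0.6400
  C_12 = −[(-0.25)(0.80) − (-0.40)(-0.10)] = 0.2400
  C_13 = (-0.25)(-0.30) − (0.95)(-0.10) = 0.1700
  C_21 = −[(-0.25)(0.80) − (0.00)(-0.30)] = 0.2000
  C_22 = (0.85)(0.80) − (0.00)(-0.10) = 0.6800
  C_23 = −[(0.85)(-0.30) − (-0.25)(-0.10)] = 0.2800
  C_31 = (-0.25)(-0.40) − (0.00)(0.95) = 0.1000
  C_32 = −[(0.85)(-0.40) − (0.00)(-0.25)] = 0.3400
  C_33 = (0.85)(0.95) − (-0.25)(-0.25) = 0.7450
det(I−A) = Σ_j (I−A)_1j·C_1j = (0.85)(0.6400) + (-0.25)(0.2400) + (0.00)(0.1700) = 0.4840
adj(I−A) = Cᵀ =
  [ 0.6400   0.2000   0.1000]
  [ 0.2400   0.6800   0.3400]
  [ 0.1700   0.2800   0.7450]
(I − A)⁻¹ = adj(I−A) / det(I−A) ≈
  [   1.3223     0.4132     0.2066]
  [   0.4959     1.4050     0.7025]
  [   0.3512     0.5785     1.5393]
x = (I − A)⁻¹ d = adj(I−A)·d / det(I−A), with det(I−A) = 0.4840:
  x_1 = (0.6400·560 + 0.2000·300 + 0.1000·420) / 0.4840 = 460.40 / 0.4840 ≈ 951.24
  x_2 = (0.2400·560 + 0.6800·300 + 0.3400·420) / 0.4840 = 481.20 / 0.4840 ≈ 994.21
  x_3 = (0.1700·560 + 0.2800·300 + 0.7450·420) / 0.4840 = 492.10 / 0.4840 ≈ 1016.74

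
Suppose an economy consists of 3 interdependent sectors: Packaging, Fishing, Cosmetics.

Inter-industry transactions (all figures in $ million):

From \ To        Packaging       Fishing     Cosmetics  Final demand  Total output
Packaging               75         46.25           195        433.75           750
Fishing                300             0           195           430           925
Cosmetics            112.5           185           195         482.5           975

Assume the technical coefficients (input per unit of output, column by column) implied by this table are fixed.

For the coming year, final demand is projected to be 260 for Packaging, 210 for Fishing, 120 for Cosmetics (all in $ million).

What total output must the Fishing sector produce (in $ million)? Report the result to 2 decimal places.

Technical coefficients a_ij = z_ij / X_j:
  a_11 = 75/750 = 0.10, a_21 = 300/750 = 0.40, a_31 = 112.5/750 = 0.15
  a_12 = 46.25/925 = 0.05, a_22 = 0/925 = 0.00, a_32 = 185/925 = 0.20
  a_13 = 195/975 = 0.20, a_23 = 195/975 = 0.20, a_33 = 195/975 = 0.20
I − A =
  [   0.90    -0.05    -0.20]
  [  -0.40     1.00    -0.20]
  [  -0.15    -0.20     0.80]
Cofactors of I−A, C_ij = (−1)^(i+j)·(minor ij) (rows/columns in the sector order above):
  C_11 = (1.00)(0.80) − (-0.20)(-0.20) = 0.7600
  C_12 = −[(-0.40)(0.80) − (-0.20)(-0.15)] = 0.3500
  C_13 = (-0.40)(-0.20) − (1.00)(-0.15) = 0.2300
  C_21 = −[(-0.05)(0.80) − (-0.20)(-0.20)] = 0.0800
  C_22 = (0.90)(0.80) − (-0.20)(-0.15) = 0.6900
  C_23 = −[(0.90)(-0.20) − (-0.05)(-0.15)] = 0.1875
  C_31 = (-0.05)(-0.20) − (-0.20)(1.00) = 0.2100
  C_32 = −[(0.90)(-0.20) − (-0.20)(-0.40)] = 0.2600
  C_33 = (0.90)(1.00) − (-0.05)(-0.40) = 0.8800
det(I−A) = Σ_j (I−A)_1j·C_1j = (0.90)(0.7600) + (-0.05)(0.3500) + (-0.20)(0.2300) = 0.6205
adj(I−A) = Cᵀ =
  [ 0.7600   0.0800   0.2100]
  [ 0.3500   0.6900   0.2600]
  [ 0.2300   0.1875   0.8800]
(I − A)⁻¹ = adj(I−A) / det(I−A) ≈
  [   1.2248     0.1289     0.3384]
  [   0.5641     1.1120     0.4190]
  [   0.3707     0.3022     1.4182]
x = (I − A)⁻¹ d = adj(I−A)·d / det(I−A), with det(I−A) = 0.6205:
  x_1 = (0.7600·260 + 0.0800·210 + 0.2100·120) / 0.6205 = 239.60 / 0.6205 ≈ 386.14
  x_2 = (0.3500·260 + 0.6900·210 + 0.2600·120) / 0.6205 = 267.10 / 0.6205 ≈ 430.46
  x_3 = (0.2300·260 + 0.1875·210 + 0.8800·120) / 0.6205 = 204.775 / 0.6205 ≈ 330.02

x_2 = 430.46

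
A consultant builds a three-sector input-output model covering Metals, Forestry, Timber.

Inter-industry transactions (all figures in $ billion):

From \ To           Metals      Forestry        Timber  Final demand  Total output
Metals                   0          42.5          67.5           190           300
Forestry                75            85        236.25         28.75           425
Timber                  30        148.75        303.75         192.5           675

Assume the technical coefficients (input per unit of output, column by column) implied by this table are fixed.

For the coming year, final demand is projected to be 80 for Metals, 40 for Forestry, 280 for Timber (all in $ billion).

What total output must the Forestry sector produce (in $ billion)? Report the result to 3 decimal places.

Technical coefficients a_ij = z_ij / X_j:
  a_MM = 0/300 = 0.00, a_FM = 75/300 = 0.25, a_TM = 30/300 = 0.10
  a_MF = 42.5/425 = 0.10, a_FF = 85/425 = 0.20, a_TF = 148.75/425 = 0.35
  a_MT = 67.5/675 = 0.10, a_FT = 236.25/675 = 0.35, a_TT = 303.75/675 = 0.45
I − A =
  [   1.00    -0.10    -0.10]
  [  -0.25     0.80    -0.35]
  [  -0.10    -0.35     0.55]
Cofactors of I−A, C_ij = (−1)^(i+j)·(minor ij) (rows/columns in the sector order above):
  C_11 = (0.80)(0.55) − (-0.35)(-0.35) = 0.3175
  C_12 = −[(-0.25)(0.55) − (-0.35)(-0.10)] = 0.1725
  C_13 = (-0.25)(-0.35) − (0.80)(-0.10) = 0.1675
  C_21 = −[(-0.10)(0.55) − (-0.10)(-0.35)] = 0.0900
  C_22 = (1.00)(0.55) − (-0.10)(-0.10) = 0.5400
  C_23 = −[(1.00)(-0.35) − (-0.10)(-0.10)] = 0.3600
  C_31 = (-0.10)(-0.35) − (-0.10)(0.80) = 0.1150
  C_32 = −[(1.00)(-0.35) − (-0.10)(-0.25)] = 0.3750
  C_33 = (1.00)(0.80) − (-0.10)(-0.25) = 0.7750
det(I−A) = Σ_j (I−A)_1j·C_1j = (1.00)(0.3175) + (-0.10)(0.1725) + (-0.10)(0.1675) = 0.2835
adj(I−A) = Cᵀ =
  [ 0.3175   0.0900   0.1150]
  [ 0.1725   0.5400   0.3750]
  [ 0.1675   0.3600   0.7750]
(I − A)⁻¹ = adj(I−A) / det(I−A) ≈
  [   1.1199     0.3175     0.4056]
  [   0.6085     1.9048     1.3228]
  [   0.5908     1.2698     2.7337]
x = (I − A)⁻¹ d = adj(I−A)·d / det(I−A), with det(I−A) = 0.2835:
  x_M = (0.3175·80 + 0.0900·40 + 0.1150·280) / 0.2835 = 61.20 / 0.2835 ≈ 215.873
  x_F = (0.1725·80 + 0.5400·40 + 0.3750·280) / 0.2835 = 140.40 / 0.2835 ≈ 495.238
  x_T = (0.1675·80 + 0.3600·40 + 0.7750·280) / 0.2835 = 244.80 / 0.2835 ≈ 863.492

x_F = 495.238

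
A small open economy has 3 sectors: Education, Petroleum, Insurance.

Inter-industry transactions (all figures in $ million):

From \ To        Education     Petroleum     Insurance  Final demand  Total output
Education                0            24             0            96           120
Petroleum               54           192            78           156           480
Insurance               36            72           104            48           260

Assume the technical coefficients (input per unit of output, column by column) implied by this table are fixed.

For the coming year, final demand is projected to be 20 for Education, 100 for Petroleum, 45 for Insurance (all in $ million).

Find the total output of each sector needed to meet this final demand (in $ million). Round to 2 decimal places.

Technical coefficients a_ij = z_ij / X_j:
  a_EE = 0/120 = 0.00, a_PE = 54/120 = 0.45, a_IE = 36/120 = 0.30
  a_EP = 24/480 = 0.05, a_PP = 192/480 = 0.40, a_IP = 72/480 = 0.15
  a_EI = 0/260 = 0.00, a_PI = 78/260 = 0.30, a_II = 104/260 = 0.40
I − A =
  [   1.00    -0.05     0.00]
  [  -0.45     0.60    -0.30]
  [  -0.30    -0.15     0.60]
Cofactors of I−A, C_ij = (−1)^(i+j)·(minor ij) (rows/columns in the sector order above):
  C_11 = (0.60)(0.60) − (-0.30)(-0.15) = 0.3150
  C_12 = −[(-0.45)(0.60) − (-0.30)(-0.30)] = 0.3600
  C_13 = (-0.45)(-0.15) − (0.60)(-0.30) = 0.2475
  C_21 = −[(-0.05)(0.60) − (0.00)(-0.15)] = 0.0300
  C_22 = (1.00)(0.60) − (0.00)(-0.30) = 0.6000
  C_23 = −[(1.00)(-0.15) − (-0.05)(-0.30)] = 0.1650
  C_31 = (-0.05)(-0.30) − (0.00)(0.60) = 0.0150
  C_32 = −[(1.00)(-0.30) − (0.00)(-0.45)] = 0.3000
  C_33 = (1.00)(0.60) − (-0.05)(-0.45) = 0.5775
det(I−A) = Σ_j (I−A)_1j·C_1j = (1.00)(0.3150) + (-0.05)(0.3600) + (0.00)(0.2475) = 0.2970
adj(I−A) = Cᵀ =
  [ 0.3150   0.0300   0.0150]
  [ 0.3600   0.6000   0.3000]
  [ 0.2475   0.1650   0.5775]
(I − A)⁻¹ = adj(I−A) / det(I−A) ≈
  [   1.0606     0.1010     0.0505]
  [   1.2121     2.0202     1.0101]
  [   0.8333     0.5556     1.9444]
x = (I − A)⁻¹ d = adj(I−A)·d / det(I−A), with det(I−A) = 0.2970:
  x_E = (0.3150·20 + 0.0300·100 + 0.0150·45) / 0.2970 = 9.975 / 0.2970 ≈ 33.59
  x_P = (0.3600·20 + 0.6000·100 + 0.3000·45) / 0.2970 = 80.70 / 0.2970 ≈ 271.72
  x_I = (0.2475·20 + 0.1650·100 + 0.5775·45) / 0.2970 = 47.4375 / 0.2970 ≈ 159.72

x_E = 33.59, x_P = 271.72, x_I = 159.72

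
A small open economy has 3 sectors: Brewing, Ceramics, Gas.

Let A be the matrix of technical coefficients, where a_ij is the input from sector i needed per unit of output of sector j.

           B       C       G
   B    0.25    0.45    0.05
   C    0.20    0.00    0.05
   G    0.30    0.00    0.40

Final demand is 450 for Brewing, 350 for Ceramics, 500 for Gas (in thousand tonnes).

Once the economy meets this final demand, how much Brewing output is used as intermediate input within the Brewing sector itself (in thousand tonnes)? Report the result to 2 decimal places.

z_BB = 267.70

I − A =
  [   0.75    -0.45    -0.05]
  [  -0.20     1.00    -0.05]
  [  -0.30     0.00     0.60]
Cofactors of I−A, C_ij = (−1)^(i+j)·(minor ij) (rows/columns in the sector order above):
  C_11 = (1.00)(0.60) − (-0.05)(0.00) = 0.6000
  C_12 = −[(-0.20)(0.60) − (-0.05)(-0.30)] = 0.1350
  C_13 = (-0.20)(0.00) − (1.00)(-0.30) = 0.3000
  C_21 = −[(-0.45)(0.60) − (-0.05)(0.00)] = 0.2700
  C_22 = (0.75)(0.60) − (-0.05)(-0.30) = 0.4350
  C_23 = −[(0.75)(0.00) − (-0.45)(-0.30)] = 0.1350
  C_31 = (-0.45)(-0.05) − (-0.05)(1.00) = 0.0725
  C_32 = −[(0.75)(-0.05) − (-0.05)(-0.20)] = 0.0475
  C_33 = (0.75)(1.00) − (-0.45)(-0.20) = 0.6600
det(I−A) = Σ_j (I−A)_1j·C_1j = (0.75)(0.6000) + (-0.45)(0.1350) + (-0.05)(0.3000) = 0.37425
adj(I−A) = Cᵀ =
  [ 0.6000   0.2700   0.0725]
  [ 0.1350   0.4350   0.0475]
  [ 0.3000   0.1350   0.6600]
(I − A)⁻¹ = adj(I−A) / det(I−A) ≈
  [   1.6032     0.7214     0.1937]
  [   0.3607     1.1623     0.1269]
  [   0.8016     0.3607     1.7635]
First solve x = (I − A)⁻¹ d = adj(I−A)·d / det(I−A); in particular x_B = (0.6000·450 + 0.2700·350 + 0.0725·500) / 0.37425 = 400.75 / 0.37425 ≈ 1070.8083.
Intermediate flow from B to B: z_BB = a_BB · x_B = 0.25 × 400.75 / 0.37425 = 100.1875 / 0.37425 ≈ 267.70.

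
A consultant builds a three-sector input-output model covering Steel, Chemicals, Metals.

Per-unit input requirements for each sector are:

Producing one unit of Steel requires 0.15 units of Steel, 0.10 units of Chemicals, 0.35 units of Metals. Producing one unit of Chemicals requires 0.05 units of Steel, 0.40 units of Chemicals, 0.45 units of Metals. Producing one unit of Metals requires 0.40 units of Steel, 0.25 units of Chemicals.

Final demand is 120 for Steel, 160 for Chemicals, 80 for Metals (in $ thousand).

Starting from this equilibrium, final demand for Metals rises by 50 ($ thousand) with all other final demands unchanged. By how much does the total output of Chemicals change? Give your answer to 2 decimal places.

I − A =
  [   0.85    -0.05    -0.40]
  [  -0.10     0.60    -0.25]
  [  -0.35    -0.45     1.00]
Cofactors of I−A, C_ij = (−1)^(i+j)·(minor ij) (rows/columns in the sector order above):
  C_11 = (0.60)(1.00) − (-0.25)(-0.45) = 0.4875
  C_12 = −[(-0.10)(1.00) − (-0.25)(-0.35)] = 0.1875
  C_13 = (-0.10)(-0.45) − (0.60)(-0.35) = 0.2550
  C_21 = −[(-0.05)(1.00) − (-0.40)(-0.45)] = 0.2300
  C_22 = (0.85)(1.00) − (-0.40)(-0.35) = 0.7100
  C_23 = −[(0.85)(-0.45) − (-0.05)(-0.35)] = 0.4000
  C_31 = (-0.05)(-0.25) − (-0.40)(0.60) = 0.2525
  C_32 = −[(0.85)(-0.25) − (-0.40)(-0.10)] = 0.2525
  C_33 = (0.85)(0.60) − (-0.05)(-0.10) = 0.5050
det(I−A) = Σ_j (I−A)_1j·C_1j = (0.85)(0.4875) + (-0.05)(0.1875) + (-0.40)(0.2550) = 0.3030
adj(I−A) = Cᵀ =
  [ 0.4875   0.2300   0.2525]
  [ 0.1875   0.7100   0.2525]
  [ 0.2550   0.4000   0.5050]
(I − A)⁻¹ = adj(I−A) / det(I−A) ≈
  [   1.6089     0.7591     0.8333]
  [   0.6188     2.3432     0.8333]
  [   0.8416     1.3201     1.6667]
Δx = (I − A)⁻¹ Δd with Δd having +50 in the Metals component and 0 elsewhere.
So Δx_C = L_CM · (+50), where L_CM = adj(I−A)_CM / det(I−A) = 0.2525 / 0.3030.
Δx_C = 0.2525 × (+50) / 0.3030 = 12.625 / 0.3030 ≈ 41.67.

Δx_C = 41.67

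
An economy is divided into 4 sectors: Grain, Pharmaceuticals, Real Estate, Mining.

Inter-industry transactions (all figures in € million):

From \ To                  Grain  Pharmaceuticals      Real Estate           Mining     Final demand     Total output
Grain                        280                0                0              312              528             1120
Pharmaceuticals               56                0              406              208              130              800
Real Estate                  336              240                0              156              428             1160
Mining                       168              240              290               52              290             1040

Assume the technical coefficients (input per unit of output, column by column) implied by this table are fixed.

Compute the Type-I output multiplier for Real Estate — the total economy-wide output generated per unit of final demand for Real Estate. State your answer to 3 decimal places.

m_R = 2.730

Technical coefficients a_ij = z_ij / X_j:
  a_GG = 280/1120 = 0.25, a_PG = 56/1120 = 0.05, a_RG = 336/1120 = 0.30, a_MG = 168/1120 = 0.15
  a_GP = 0/800 = 0.00, a_PP = 0/800 = 0.00, a_RP = 240/800 = 0.30, a_MP = 240/800 = 0.30
  a_GR = 0/1160 = 0.00, a_PR = 406/1160 = 0.35, a_RR = 0/1160 = 0.00, a_MR = 290/1160 = 0.25
  a_GM = 312/1040 = 0.30, a_PM = 208/1040 = 0.20, a_RM = 156/1040 = 0.15, a_MM = 52/1040 = 0.05
I − A =
  [   0.75     0.00     0.00    -0.30]
  [  -0.05     1.00    -0.35    -0.20]
  [  -0.30    -0.30     1.00    -0.15]
  [  -0.15    -0.30    -0.25     0.95]
Compute the cofactors C_ij = (−1)^(i+j)·(3×3 minor ij) of I−A; the adjugate is their transpose:
adj(I−A) = Cᵀ =
  [ 0.722000   0.112500   0.106500   0.268500]
  [ 0.198250   0.616875   0.274875   0.235875]
  [ 0.315000   0.261000   0.618000   0.252000]
  [ 0.259500   0.281250   0.266250   0.671250]
det(I−A) = Σ_j (I−A)_1j·C_1j = (0.75)(0.722000) + (0.00)(0.198250) + (0.00)(0.315000) + (-0.30)(0.259500) = 0.46365
(I − A)⁻¹ = adj(I−A) / det(I−A) ≈
  [   1.5572     0.2426     0.2297     0.5791]
  [   0.4276     1.3305     0.5929     0.5087]
  [   0.6794     0.5629     1.3329     0.5435]
  [   0.5597     0.6066     0.5742     1.4478]
The output multiplier for sector j is the column-j sum of the Leontief inverse (I − A)⁻¹ = adj(I−A) / det(I−A).
Column R of adj(I−A): (0.106500, 0.274875, 0.618000, 0.266250); det(I−A) = 0.46365.
m_R = (0.106500 + 0.274875 + 0.618000 + 0.266250) / 0.46365 = 1.265625 / 0.46365 ≈ 2.730.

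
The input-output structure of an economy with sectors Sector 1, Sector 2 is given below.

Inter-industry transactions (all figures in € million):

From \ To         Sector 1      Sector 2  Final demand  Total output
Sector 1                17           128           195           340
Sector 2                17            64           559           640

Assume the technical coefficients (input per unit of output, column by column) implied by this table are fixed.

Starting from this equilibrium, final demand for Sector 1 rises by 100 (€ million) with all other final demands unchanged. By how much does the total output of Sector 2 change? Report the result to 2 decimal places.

Δx_2 = 5.92

Technical coefficients a_ij = z_ij / X_j:
  a_11 = 17/340 = 0.05, a_21 = 17/340 = 0.05
  a_12 = 128/640 = 0.20, a_22 = 64/640 = 0.10
I − A =
  [   0.95    -0.20]
  [  -0.05     0.90]
det(I−A) = (0.95)(0.90) − (-0.20)(-0.05) = 0.8450
adj(I−A) = [[0.90, 0.20], [0.05, 0.95]]
(I − A)⁻¹ = adj(I−A) / det(I−A) ≈
  [   1.0651     0.2367]
  [   0.0592     1.1243]
Δx = (I − A)⁻¹ Δd with Δd having +100 in the Sector 1 component and 0 elsewhere.
So Δx_2 = L_21 · (+100), where L_21 = adj(I−A)_21 / det(I−A) = 0.05 / 0.8450.
Δx_2 = 0.05 × (+100) / 0.8450 = 5.00 / 0.8450 ≈ 5.92.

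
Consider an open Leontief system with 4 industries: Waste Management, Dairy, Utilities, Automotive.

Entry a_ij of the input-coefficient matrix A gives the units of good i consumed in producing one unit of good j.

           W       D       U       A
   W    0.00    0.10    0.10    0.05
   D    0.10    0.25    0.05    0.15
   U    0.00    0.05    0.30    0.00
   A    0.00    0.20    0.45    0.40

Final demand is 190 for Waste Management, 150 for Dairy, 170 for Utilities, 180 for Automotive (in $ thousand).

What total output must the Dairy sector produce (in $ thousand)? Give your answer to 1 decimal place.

x_D = 382.3

I − A =
  [   1.00    -0.10    -0.10    -0.05]
  [  -0.10     0.75    -0.05    -0.15]
  [   0.00    -0.05     0.70     0.00]
  [   0.00    -0.20    -0.45     0.60]
Compute the cofactors C_ij = (−1)^(i+j)·(3×3 minor ij) of I−A; the adjugate is their transpose:
adj(I−A) = Cᵀ =
  [ 0.289125   0.053125   0.069125   0.037375]
  [ 0.042000   0.420000   0.105750   0.108500]
  [ 0.003000   0.030000   0.413000   0.007750]
  [ 0.016250   0.162500   0.345000   0.515000]
det(I−A) = Σ_j (I−A)_1j·C_1j = (1.00)(0.289125) + (-0.10)(0.042000) + (-0.10)(0.003000) + (-0.05)(0.016250) = 0.2838125
(I − A)⁻¹ = adj(I−A) / det(I−A) ≈
  [   1.0187     0.1872     0.2436     0.1317]
  [   0.1480     1.4799     0.3726     0.3823]
  [   0.0106     0.1057     1.4552     0.0273]
  [   0.0573     0.5726     1.2156     1.8146]
x = (I − A)⁻¹ d = adj(I−A)·d / det(I−A), with det(I−A) = 0.2838125:
  x_W = (0.289125·190 + 0.053125·150 + 0.069125·170 + 0.037375·180) / 0.2838125 = 81.38125 / 0.2838125 ≈ 286.7
  x_D = (0.042000·190 + 0.420000·150 + 0.105750·170 + 0.108500·180) / 0.2838125 = 108.4875 / 0.2838125 ≈ 382.3
  x_U = (0.003000·190 + 0.030000·150 + 0.413000·170 + 0.007750·180) / 0.2838125 = 76.675 / 0.2838125 ≈ 270.2
  x_A = (0.016250·190 + 0.162500·150 + 0.345000·170 + 0.515000·180) / 0.2838125 = 178.8125 / 0.2838125 ≈ 630.0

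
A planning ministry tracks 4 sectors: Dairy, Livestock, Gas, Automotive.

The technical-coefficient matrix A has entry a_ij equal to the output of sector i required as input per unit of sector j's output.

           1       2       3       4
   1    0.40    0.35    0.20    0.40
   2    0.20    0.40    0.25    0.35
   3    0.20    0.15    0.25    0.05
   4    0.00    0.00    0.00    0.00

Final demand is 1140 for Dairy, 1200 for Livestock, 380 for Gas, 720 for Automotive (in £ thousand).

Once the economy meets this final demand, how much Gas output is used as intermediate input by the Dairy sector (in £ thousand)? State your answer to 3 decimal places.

I − A =
  [   0.60    -0.35    -0.20    -0.40]
  [  -0.20     0.60    -0.25    -0.35]
  [  -0.20    -0.15     0.75    -0.05]
  [   0.00     0.00     0.00     1.00]
Compute the cofactors C_ij = (−1)^(i+j)·(3×3 minor ij) of I−A; the adjugate is their transpose:
adj(I−A) = Cᵀ =
  [ 0.41250   0.29250   0.20750   0.27775]
  [ 0.20000   0.41000   0.19000   0.23300]
  [ 0.15000   0.16000   0.29000   0.13050]
  [ 0.00000   0.00000   0.00000   0.14750]
det(I−A) = Σ_j (I−A)_1j·C_1j = (0.60)(0.41250) + (-0.35)(0.20000) + (-0.20)(0.15000) + (-0.40)(0.00000) = 0.1475
(I − A)⁻¹ = adj(I−A) / det(I−A) ≈
  [   2.7966     1.9831     1.4068     1.8831]
  [   1.3559     2.7797     1.2881     1.5797]
  [   1.0169     1.0847     1.9661     0.8847]
  [   0.0000     0.0000     0.0000     1.0000]
First solve x = (I − A)⁻¹ d = adj(I−A)·d / det(I−A); in particular x_1 = (0.41250·1140 + 0.29250·1200 + 0.20750·380 + 0.27775·720) / 0.1475 = 1100.08 / 0.1475 ≈ 7458.16949.
Intermediate flow from 3 to 1: z_31 = a_31 · x_1 = 0.20 × 1100.08 / 0.1475 = 220.016 / 0.1475 ≈ 1491.634.

z_31 = 1491.634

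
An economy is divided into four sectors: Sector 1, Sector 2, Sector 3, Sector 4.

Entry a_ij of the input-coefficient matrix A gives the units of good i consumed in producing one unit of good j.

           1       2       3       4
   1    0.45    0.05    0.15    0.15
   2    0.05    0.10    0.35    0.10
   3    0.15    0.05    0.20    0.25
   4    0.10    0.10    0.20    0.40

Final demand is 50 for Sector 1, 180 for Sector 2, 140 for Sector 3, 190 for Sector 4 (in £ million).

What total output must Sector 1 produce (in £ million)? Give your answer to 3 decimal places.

x_1 = 439.608

I − A =
  [   0.55    -0.05    -0.15    -0.15]
  [  -0.05     0.90    -0.35    -0.10]
  [  -0.15    -0.05     0.80    -0.25]
  [  -0.10    -0.10    -0.20     0.60]
Compute the cofactors C_ij = (−1)^(i+j)·(3×3 minor ij) of I−A; the adjugate is their transpose:
adj(I−A) = Cᵀ =
  [ 0.358750   0.043250   0.123250   0.148250]
  [ 0.072750   0.202750   0.128750   0.105625]
  [ 0.105250   0.037500   0.275250   0.147250]
  [ 0.107000   0.053500   0.133750   0.361125]
det(I−A) = Σ_j (I−A)_1j·C_1j = (0.55)(0.358750) + (-0.05)(0.072750) + (-0.15)(0.105250) + (-0.15)(0.107000) = 0.1618375
(I − A)⁻¹ = adj(I−A) / det(I−A) ≈
  [   2.2167     0.2672     0.7616     0.9160]
  [   0.4495     1.2528     0.7956     0.6527]
  [   0.6503     0.2317     1.7008     0.9099]
  [   0.6612     0.3306     0.8264     2.2314]
x = (I − A)⁻¹ d = adj(I−A)·d / det(I−A), with det(I−A) = 0.1618375:
  x_1 = (0.358750·50 + 0.043250·180 + 0.123250·140 + 0.148250·190) / 0.1618375 = 71.145 / 0.1618375 ≈ 439.608
  x_2 = (0.072750·50 + 0.202750·180 + 0.128750·140 + 0.105625·190) / 0.1618375 = 78.22625 / 0.1618375 ≈ 483.363
  x_3 = (0.105250·50 + 0.037500·180 + 0.275250·140 + 0.147250·190) / 0.1618375 = 78.525 / 0.1618375 ≈ 485.209
  x_4 = (0.107000·50 + 0.053500·180 + 0.133750·140 + 0.361125·190) / 0.1618375 = 102.31875 / 0.1618375 ≈ 632.231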